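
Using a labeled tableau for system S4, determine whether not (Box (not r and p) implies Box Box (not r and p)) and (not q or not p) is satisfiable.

1. not (Box (not r and p) implies Box Box (not r and p)) and (not q or not p), 0
2. not (Box (not r and p) implies Box Box (not r and p)), 0
3. not q or not p, 0
4. Box (not r and p), 0
5. not Box Box (not r and p), 0
6. not r and p, 0
7. not r, 0
8. p, 0
9. not q, 0
10. not Box (not r and p), 1
11. not r and p, 1
12. not r, 1
13. p, 1
14. not (not r and p), 2
15. not r and p, 2
16. not r, 2
17. p, 2
18. not p, 2
Accessibility: 0R0, 0R1, 0R2, 1R1, 1R2, 2R2
Branch closes: p and not p both at 2.
All branches of the tableau close; one closing branch shown above.

No, unsatisfiable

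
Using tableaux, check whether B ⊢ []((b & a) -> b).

Yes, valid

Tableau for the negation ~[]((b & a) -> b):
1. ~[]((b & a) -> b), u
2. ~((b & a) -> b), v
3. b & a, v
4. ~b, v
5. b, v
6. a, v
Accessibility: uRu, uRv, vRu, vRv
Branch closes: b and ~b both at v.
Every branch of the negation's tableau closes; the branch above is one of them.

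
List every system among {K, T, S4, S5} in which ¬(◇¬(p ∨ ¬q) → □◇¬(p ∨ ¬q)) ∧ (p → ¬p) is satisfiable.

S4-tableau for the formula:
1. ¬(◇¬(p ∨ ¬q) → □◇¬(p ∨ ¬q)) ∧ (p → ¬p), 0
2. ¬(◇¬(p ∨ ¬q) → □◇¬(p ∨ ¬q)), 0
3. p → ¬p, 0
4. ◇¬(p ∨ ¬q), 0
5. ¬□◇¬(p ∨ ¬q), 0
6. ¬p, 0
7. ¬(p ∨ ¬q), 1
8. ¬p, 1
9. q, 1
10. ¬◇¬(p ∨ ¬q), 2
11. p ∨ ¬q, 2
12. ¬q, 2
Accessibility: 0R0, 0R1, 0R2, 1R1, 2R2
Complete open branch: satisfiable in S4, hence also in K, T (this S4-model is also a K-model and a T-model).
S5-tableau for the formula:
1. ¬(◇¬(p ∨ ¬q) → □◇¬(p ∨ ¬q)) ∧ (p → ¬p), 0
2. ¬(◇¬(p ∨ ¬q) → □◇¬(p ∨ ¬q)), 0
3. p → ¬p, 0
4. ◇¬(p ∨ ¬q), 0
5. ¬□◇¬(p ∨ ¬q), 0
6. ¬p, 0
7. ¬(p ∨ ¬q), 1
8. ¬p, 1
9. q, 1
10. ¬◇¬(p ∨ ¬q), 2
11. p ∨ ¬q, 0
12. p ∨ ¬q, 1
13. p ∨ ¬q, 2
14. ¬q, 0
15. ¬q, 1
Accessibility: 0R0, 0R1, 0R2, 1R0, 1R1, 1R2, 2R0, 2R1, 2R2
Branch closes: q and ¬q both at 1.
Every branch closes (one shown): unsatisfiable in S5.

K, T, S4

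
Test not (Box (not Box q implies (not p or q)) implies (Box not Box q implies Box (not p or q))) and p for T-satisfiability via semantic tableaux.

No, unsatisfiable

1. not (Box (not Box q implies (not p or q)) implies (Box not Box q implies Box (not p or q))) and p, u
2. not (Box (not Box q implies (not p or q)) implies (Box not Box q implies Box (not p or q))), u   [and-rule on 1]
3. p, u   [and-rule on 1]
4. Box (not Box q implies (not p or q)), u   [neg-implies-rule on 2]
5. not (Box not Box q implies Box (not p or q)), u   [neg-implies-rule on 2]
6. Box not Box q, u   [neg-implies-rule on 5]
7. not Box (not p or q), u   [neg-implies-rule on 5]
8. not Box q implies (not p or q), u   [Box-rule on 4 via uRu]
9. not Box q, u   [Box-rule on 6 via uRu]
10. not p or q, u   [implies-rule on 8 (branches; this branch)]
11. q, u   [or-rule on 10 (branches; this branch)]
12. not (not p or q), v   [neg-Box-rule on 7: fresh world v, uRv]
13. p, v   [neg-or-rule on 12]
14. not q, v   [neg-or-rule on 12]
15. not Box q implies (not p or q), v   [Box-rule on 4 via uRv]
16. not Box q, v   [Box-rule on 6 via uRv]
17. not p or q, v   [implies-rule on 15 (branches; this branch)]
18. q, v   [or-rule on 17 (branches; this branch)]
Accessibility: uRu, uRv, vRv
Branch closes: q and not q both at v.
(One branch shown.) All branches close.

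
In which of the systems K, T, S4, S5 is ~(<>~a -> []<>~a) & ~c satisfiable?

K, T, S4

S5-tableau for the formula:
1. ~(<>~a -> []<>~a) & ~c, u
2. ~(<>~a -> []<>~a), u
3. ~c, u
4. <>~a, u
5. ~[]<>~a, u
6. ~a, v
7. ~<>~a, w
8. a, u
9. a, v
Accessibility: uRu, uRv, uRw, vRu, vRv, vRw, wRu, wRv, wRw
Branch closes: a and ~a both at v.
Every branch closes (one shown): unsatisfiable in S5.
S4-tableau for the formula:
1. ~(<>~a -> []<>~a) & ~c, u
2. ~(<>~a -> []<>~a), u
3. ~c, u
4. <>~a, u
5. ~[]<>~a, u
6. ~a, v
7. ~<>~a, w
8. a, w
Accessibility: uRu, uRv, uRw, vRv, wRw
Complete open branch: satisfiable in S4, hence also in K, T (this S4-model is also a K-model and a T-model).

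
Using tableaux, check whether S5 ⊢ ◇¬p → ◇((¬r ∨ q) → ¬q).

No, not valid

Tableau for the negation ¬(◇¬p → ◇((¬r ∨ q) → ¬q)):
1. ¬(◇¬p → ◇((¬r ∨ q) → ¬q)), u
2. ◇¬p, u
3. ¬◇((¬r ∨ q) → ¬q), u
4. ¬((¬r ∨ q) → ¬q), u
5. ¬r ∨ q, u
6. q, u
7. ¬p, v
8. ¬((¬r ∨ q) → ¬q), v
9. ¬r ∨ q, v
10. q, v
Accessibility: uRu, uRv, vRu, vRv
The negation has an open branch (countermodel exists).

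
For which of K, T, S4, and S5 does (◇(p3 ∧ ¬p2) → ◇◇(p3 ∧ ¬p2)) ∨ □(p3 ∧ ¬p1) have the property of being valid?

K-tableau for the negation ¬((◇(p3 ∧ ¬p2) → ◇◇(p3 ∧ ¬p2)) ∨ □(p3 ∧ ¬p1)):
1. ¬((◇(p3 ∧ ¬p2) → ◇◇(p3 ∧ ¬p2)) ∨ □(p3 ∧ ¬p1)), 0
2. ¬(◇(p3 ∧ ¬p2) → ◇◇(p3 ∧ ¬p2)), 0
3. ¬□(p3 ∧ ¬p1), 0
4. ◇(p3 ∧ ¬p2), 0
5. ¬◇◇(p3 ∧ ¬p2), 0
6. ¬(p3 ∧ ¬p1), 1
7. ¬◇(p3 ∧ ¬p2), 1
8. p1, 1
9. p3 ∧ ¬p2, 2
10. p3, 2
11. ¬p2, 2
12. ¬◇(p3 ∧ ¬p2), 2
Accessibility: 0R1, 0R2
Complete open branch: countermodel on a K-frame, so not valid in K.
T-tableau for the negation ¬((◇(p3 ∧ ¬p2) → ◇◇(p3 ∧ ¬p2)) ∨ □(p3 ∧ ¬p1)):
1. ¬((◇(p3 ∧ ¬p2) → ◇◇(p3 ∧ ¬p2)) ∨ □(p3 ∧ ¬p1)), 0
2. ¬(◇(p3 ∧ ¬p2) → ◇◇(p3 ∧ ¬p2)), 0
3. ¬□(p3 ∧ ¬p1), 0
4. ◇(p3 ∧ ¬p2), 0
5. ¬◇◇(p3 ∧ ¬p2), 0
6. ¬◇(p3 ∧ ¬p2), 0
7. ¬(p3 ∧ ¬p2), 0
8. p2, 0
9. ¬(p3 ∧ ¬p1), 1
10. ¬◇(p3 ∧ ¬p2), 1
11. ¬(p3 ∧ ¬p2), 1
12. p1, 1
13. p2, 1
14. p3 ∧ ¬p2, 2
15. p3, 2
16. ¬p2, 2
17. ¬◇(p3 ∧ ¬p2), 2
18. ¬(p3 ∧ ¬p2), 2
19. p2, 2
Accessibility: 0R0, 0R1, 0R2, 1R1, 2R2
Branch closes: p2 and ¬p2 both at 2.
Every branch closes (one shown): valid in T, hence also in S4, S5 (every theorem of T is a theorem of S4 and S5).

T, S4, S5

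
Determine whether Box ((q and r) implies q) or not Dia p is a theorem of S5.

Valid in S5

Tableau for the negation not (Box ((q and r) implies q) or not Dia p):
1. not (Box ((q and r) implies q) or not Dia p), 0
2. not Box ((q and r) implies q), 0
3. Dia p, 0
4. not ((q and r) implies q), 1
5. q and r, 1
6. not q, 1
7. q, 1
8. r, 1
Accessibility: 0R0, 0R1, 1R0, 1R1
Branch closes: q and not q both at 1.
Every branch of the negation's tableau closes; the branch above is one of them.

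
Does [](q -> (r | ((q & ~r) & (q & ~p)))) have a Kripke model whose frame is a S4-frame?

Satisfiable

1. [](q -> (r | ((q & ~r) & (q & ~p)))), w0
2. q -> (r | ((q & ~r) & (q & ~p))), w0
3. r | ((q & ~r) & (q & ~p)), w0
4. (q & ~r) & (q & ~p), w0
5. q & ~r, w0
6. q & ~p, w0
7. q, w0
8. ~r, w0
9. ~p, w0
Accessibility: w0Rw0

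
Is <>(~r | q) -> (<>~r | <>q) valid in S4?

Tableau for the negation ~(<>(~r | q) -> (<>~r | <>q)):
1. ~(<>(~r | q) -> (<>~r | <>q)), 0
2. <>(~r | q), 0   [~->-rule on 1]
3. ~(<>~r | <>q), 0   [~->-rule on 1]
4. ~<>~r, 0   [~|-rule on 3]
5. ~<>q, 0   [~|-rule on 3]
6. r, 0   [~<>-rule on 4 via 0R0]
7. ~q, 0   [~<>-rule on 5 via 0R0]
8. ~r | q, 1   [<>-rule on 2: fresh world 1, 0R1]
9. r, 1   [~<>-rule on 4 via 0R1]
10. ~q, 1   [~<>-rule on 5 via 0R1]
11. q, 1   [|-rule on 8 (branches; this branch)]
Accessibility: 0R0, 0R1, 1R1
Branch closes: q and ~q both at 1.
All branches of the negation close; one closing branch shown above.

Yes, valid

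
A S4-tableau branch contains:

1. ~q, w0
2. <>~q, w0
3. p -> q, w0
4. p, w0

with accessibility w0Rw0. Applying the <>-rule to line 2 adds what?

a fresh world w1 with w0Rw1, and ~q at w1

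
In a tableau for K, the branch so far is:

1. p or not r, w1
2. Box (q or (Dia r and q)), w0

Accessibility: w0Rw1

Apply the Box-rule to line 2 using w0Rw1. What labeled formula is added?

q or (Dia r and q), w1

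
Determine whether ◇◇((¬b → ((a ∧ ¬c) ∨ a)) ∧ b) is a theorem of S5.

Invalid (countermodel exists)

Tableau for the negation ¬◇◇((¬b → ((a ∧ ¬c) ∨ a)) ∧ b):
1. ¬◇◇((¬b → ((a ∧ ¬c) ∨ a)) ∧ b), 0
2. ¬◇((¬b → ((a ∧ ¬c) ∨ a)) ∧ b), 0   [¬◇-rule on 1 via 0R0]
3. ¬((¬b → ((a ∧ ¬c) ∨ a)) ∧ b), 0   [¬◇-rule on 2 via 0R0]
4. ¬b, 0   [¬∧-rule on 3 (branches; this branch)]
Accessibility: 0R0
The negation has an open branch (countermodel exists).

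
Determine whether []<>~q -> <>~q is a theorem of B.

Tableau for the negation ~([]<>~q -> <>~q):
1. ~([]<>~q -> <>~q), 0
2. []<>~q, 0
3. ~<>~q, 0
4. <>~q, 0
5. q, 0
6. ~q, 1
7. <>~q, 1
8. q, 1
Accessibility: 0R0, 0R1, 1R0, 1R1
Branch closes: q and ~q both at 1.
All branches of the negation close; one closing branch shown above.

Yes, valid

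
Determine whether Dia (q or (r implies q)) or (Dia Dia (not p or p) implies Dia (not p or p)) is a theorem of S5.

Tableau for the negation not (Dia (q or (r implies q)) or (Dia Dia (not p or p) implies Dia (not p or p))):
1. not (Dia (q or (r implies q)) or (Dia Dia (not p or p) implies Dia (not p or p))), u
2. not Dia (q or (r implies q)), u   [neg-or-rule on 1]
3. not (Dia Dia (not p or p) implies Dia (not p or p)), u   [neg-or-rule on 1]
4. Dia Dia (not p or p), u   [neg-implies-rule on 3]
5. not Dia (not p or p), u   [neg-implies-rule on 3]
6. not (q or (r implies q)), u   [neg-Dia-rule on 2 via uRu]
7. not q, u   [neg-or-rule on 6]
8. not (r implies q), u   [neg-or-rule on 6]
9. r, u   [neg-implies-rule on 8]
10. not (not p or p), u   [neg-Dia-rule on 5 via uRu]
11. p, u   [neg-or-rule on 10]
12. not p, u   [neg-or-rule on 10]
Accessibility: uRu
Branch closes: p and not p both at u.
Every branch of the negation's tableau closes; the branch above is one of them.

Yes, valid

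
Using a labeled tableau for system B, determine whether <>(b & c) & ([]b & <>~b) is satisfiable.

1. <>(b & c) & ([]b & <>~b), u
2. <>(b & c), u   [&-rule on 1]
3. []b & <>~b, u   [&-rule on 1]
4. []b, u   [&-rule on 3]
5. <>~b, u   [&-rule on 3]
6. b, u   [[]-rule on 4 via uRu]
7. b & c, v   [<>-rule on 2: fresh world v, uRv]
8. b, v   [&-rule on 7]
9. c, v   [&-rule on 7]
10. ~b, w   [<>-rule on 5: fresh world w, uRw]
11. b, w   [[]-rule on 4 via uRw]
Accessibility: uRu, uRv, uRw, vRu, vRv, wRu, wRw
Branch closes: b and ~b both at w.
Every branch closes; the branch above is one of them.

No, unsatisfiable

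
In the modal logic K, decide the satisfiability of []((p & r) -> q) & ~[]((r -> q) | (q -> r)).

Unsatisfiable

1. []((p & r) -> q) & ~[]((r -> q) | (q -> r)), u
2. []((p & r) -> q), u
3. ~[]((r -> q) | (q -> r)), u
4. ~((r -> q) | (q -> r)), v
5. ~(r -> q), v
6. ~(q -> r), v
7. r, v
8. ~q, v
9. q, v
10. ~r, v
Accessibility: uRv
Branch closes: q and ~q both at v.
All branches of the tableau close; one closing branch shown above.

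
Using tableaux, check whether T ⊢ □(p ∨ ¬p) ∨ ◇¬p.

Yes, valid

Tableau for the negation ¬(□(p ∨ ¬p) ∨ ◇¬p):
1. ¬(□(p ∨ ¬p) ∨ ◇¬p), 0
2. ¬□(p ∨ ¬p), 0
3. ¬◇¬p, 0
4. p, 0
5. ¬(p ∨ ¬p), 1
6. ¬p, 1
7. p, 1
Accessibility: 0R0, 0R1, 1R1
Branch closes: p and ¬p both at 1.
Every branch of the negation's tableau closes; the branch above is one of them.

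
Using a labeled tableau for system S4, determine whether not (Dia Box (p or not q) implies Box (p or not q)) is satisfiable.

1. not (Dia Box (p or not q) implies Box (p or not q)), 0
2. Dia Box (p or not q), 0
3. not Box (p or not q), 0
4. Box (p or not q), 1
5. p or not q, 1
6. not q, 1
7. not (p or not q), 2
8. not p, 2
9. q, 2
Accessibility: 0R0, 0R1, 0R2, 1R1, 2R2

Satisfiable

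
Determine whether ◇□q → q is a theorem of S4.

Tableau for the negation ¬(◇□q → q):
1. ¬(◇□q → q), 0
2. ◇□q, 0   [¬→-rule on 1]
3. ¬q, 0   [¬→-rule on 1]
4. □q, 1   [◇-rule on 2: fresh world 1, 0R1]
5. q, 1   [□-rule on 4 via 1R1]
Accessibility: 0R0, 0R1, 1R1
The negation has an open branch (countermodel exists).

Invalid (countermodel exists)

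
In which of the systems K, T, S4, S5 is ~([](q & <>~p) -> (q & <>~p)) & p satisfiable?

T-tableau for the formula:
1. ~([](q & <>~p) -> (q & <>~p)) & p, w0
2. ~([](q & <>~p) -> (q & <>~p)), w0
3. p, w0
4. [](q & <>~p), w0
5. ~(q & <>~p), w0
6. q & <>~p, w0
7. q, w0
8. <>~p, w0
9. ~<>~p, w0
10. ~p, w1
11. q & <>~p, w1
12. q, w1
13. <>~p, w1
14. p, w1
Accessibility: w0Rw0, w0Rw1, w1Rw1
Branch closes: p and ~p both at w1.
Every branch closes (one shown): unsatisfiable in T, hence also in S4, S5 (every S4/S5-frame is a T-frame).
K-tableau for the formula:
1. ~([](q & <>~p) -> (q & <>~p)) & p, w0
2. ~([](q & <>~p) -> (q & <>~p)), w0
3. p, w0
4. [](q & <>~p), w0
5. ~(q & <>~p), w0
6. ~<>~p, w0
Complete open branch: satisfiable in K.

K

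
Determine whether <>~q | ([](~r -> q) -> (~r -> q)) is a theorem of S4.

Tableau for the negation ~(<>~q | ([](~r -> q) -> (~r -> q))):
1. ~(<>~q | ([](~r -> q) -> (~r -> q))), w0
2. ~<>~q, w0   [~|-rule on 1]
3. ~([](~r -> q) -> (~r -> q)), w0   [~|-rule on 1]
4. [](~r -> q), w0   [~->-rule on 3]
5. ~(~r -> q), w0   [~->-rule on 3]
6. ~r, w0   [~->-rule on 5]
7. ~q, w0   [~->-rule on 5]
8. q, w0   [~<>-rule on 2 via w0Rw0]
Accessibility: w0Rw0
Branch closes: q and ~q both at w0.
Every branch of the negation's tableau closes; the branch above is one of them.

Valid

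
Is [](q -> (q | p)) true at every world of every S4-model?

Tableau for the negation ~[](q -> (q | p)):
1. ~[](q -> (q | p)), u
2. ~(q -> (q | p)), v   [~[]-rule on 1: fresh world v, uRv]
3. q, v   [~->-rule on 2]
4. ~(q | p), v   [~->-rule on 2]
5. ~q, v   [~|-rule on 4]
6. ~p, v   [~|-rule on 4]
Accessibility: uRu, uRv, vRv
Branch closes: q and ~q both at v.
All branches of the negation close; one closing branch shown above.

Yes, valid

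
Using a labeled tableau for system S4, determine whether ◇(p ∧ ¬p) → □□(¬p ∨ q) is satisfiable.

1. ◇(p ∧ ¬p) → □□(¬p ∨ q), 0
2. □□(¬p ∨ q), 0   [→-rule on 1 (branches; this branch)]
3. □(¬p ∨ q), 0   [□-rule on 2 via 0R0]
4. ¬p ∨ q, 0   [□-rule on 3 via 0R0]
5. q, 0   [∨-rule on 4 (branches; this branch)]
Accessibility: 0R0

Yes, satisfiable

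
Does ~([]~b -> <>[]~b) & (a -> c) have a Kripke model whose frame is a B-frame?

1. ~([]~b -> <>[]~b) & (a -> c), u
2. ~([]~b -> <>[]~b), u
3. a -> c, u
4. []~b, u
5. ~<>[]~b, u
6. ~b, u
7. ~[]~b, u
8. c, u
9. b, v
10. ~b, v
Accessibility: uRu, uRv, vRu, vRv
Branch closes: b and ~b both at v.
Every branch closes; the branch above is one of them.

Unsatisfiable (every branch closes)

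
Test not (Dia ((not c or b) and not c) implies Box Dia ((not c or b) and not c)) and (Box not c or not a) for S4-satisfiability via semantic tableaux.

1. not (Dia ((not c or b) and not c) implies Box Dia ((not c or b) and not c)) and (Box not c or not a), 0
2. not (Dia ((not c or b) and not c) implies Box Dia ((not c or b) and not c)), 0   [and-rule on 1]
3. Box not c or not a, 0   [and-rule on 1]
4. Dia ((not c or b) and not c), 0   [neg-implies-rule on 2]
5. not Box Dia ((not c or b) and not c), 0   [neg-implies-rule on 2]
6. not a, 0   [or-rule on 3 (branches; this branch)]
7. (not c or b) and not c, 1   [Dia-rule on 4: fresh world 1, 0R1]
8. not c or b, 1   [and-rule on 7]
9. not c, 1   [and-rule on 7]
10. b, 1   [or-rule on 8 (branches; this branch)]
11. not Dia ((not c or b) and not c), 2   [neg-Box-rule on 5: fresh world 2, 0R2]
12. not ((not c or b) and not c), 2   [neg-Dia-rule on 11 via 2R2]
13. c, 2   [neg-and-rule on 12 (branches; this branch)]
Accessibility: 0R0, 0R1, 0R2, 1R1, 2R2

Satisfiable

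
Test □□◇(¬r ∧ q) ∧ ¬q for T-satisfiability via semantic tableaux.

Satisfiable

1. □□◇(¬r ∧ q) ∧ ¬q, u
2. □□◇(¬r ∧ q), u   [∧-rule on 1]
3. ¬q, u   [∧-rule on 1]
4. □◇(¬r ∧ q), u   [□-rule on 2 via uRu]
5. ◇(¬r ∧ q), u   [□-rule on 4 via uRu]
6. ¬r ∧ q, v   [◇-rule on 5: fresh world v, uRv]
7. ¬r, v   [∧-rule on 6]
8. q, v   [∧-rule on 6]
9. □◇(¬r ∧ q), v   [□-rule on 2 via uRv]
10. ◇(¬r ∧ q), v   [□-rule on 4 via uRv]
11. ¬r ∧ q, w   [◇-rule on 10: fresh world w, vRw]
12. ¬r, w   [∧-rule on 11]
13. q, w   [∧-rule on 11]
14. ◇(¬r ∧ q), w   [□-rule on 9 via vRw]
15. ¬r ∧ q, x   [◇-rule on 14: fresh world x, wRx]
16. ¬r, x   [∧-rule on 15]
17. q, x   [∧-rule on 15]
Accessibility: uRu, uRv, vRv, vRw, wRw, wRx, xRx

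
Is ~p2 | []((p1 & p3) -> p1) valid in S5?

Tableau for the negation ~(~p2 | []((p1 & p3) -> p1)):
1. ~(~p2 | []((p1 & p3) -> p1)), u
2. p2, u   [~|-rule on 1]
3. ~[]((p1 & p3) -> p1), u   [~|-rule on 1]
4. ~((p1 & p3) -> p1), v   [~[]-rule on 3: fresh world v, uRv]
5. p1 & p3, v   [~->-rule on 4]
6. ~p1, v   [~->-rule on 4]
7. p1, v   [&-rule on 5]
8. p3, v   [&-rule on 5]
Accessibility: uRu, uRv, vRu, vRv
Branch closes: p1 and ~p1 both at v.
Every branch of the negation's tableau closes; the branch above is one of them.

Yes, valid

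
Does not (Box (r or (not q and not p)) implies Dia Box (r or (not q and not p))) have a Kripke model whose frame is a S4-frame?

Unsatisfiable (every branch closes)

1. not (Box (r or (not q and not p)) implies Dia Box (r or (not q and not p))), 0
2. Box (r or (not q and not p)), 0   [neg-implies-rule on 1]
3. not Dia Box (r or (not q and not p)), 0   [neg-implies-rule on 1]
4. r or (not q and not p), 0   [Box-rule on 2 via 0R0]
5. not Box (r or (not q and not p)), 0   [neg-Dia-rule on 3 via 0R0]
6. not q and not p, 0   [or-rule on 4 (branches; this branch)]
7. not q, 0   [and-rule on 6]
8. not p, 0   [and-rule on 6]
9. not (r or (not q and not p)), 1   [neg-Box-rule on 5: fresh world 1, 0R1]
10. not r, 1   [neg-or-rule on 9]
11. not (not q and not p), 1   [neg-or-rule on 9]
12. r or (not q and not p), 1   [Box-rule on 2 via 0R1]
13. not Box (r or (not q and not p)), 1   [neg-Dia-rule on 3 via 0R1]
14. p, 1   [neg-and-rule on 11 (branches; this branch)]
15. not q and not p, 1   [or-rule on 12 (branches; this branch)]
16. not q, 1   [and-rule on 15]
17. not p, 1   [and-rule on 15]
Accessibility: 0R0, 0R1, 1R1
Branch closes: p and not p both at 1.
(One branch shown.) All branches close.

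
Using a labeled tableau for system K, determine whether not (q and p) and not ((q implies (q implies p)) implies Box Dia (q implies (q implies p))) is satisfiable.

Satisfiable (open branch found)

1. not (q and p) and not ((q implies (q implies p)) implies Box Dia (q implies (q implies p))), 0
2. not (q and p), 0
3. not ((q implies (q implies p)) implies Box Dia (q implies (q implies p))), 0
4. q implies (q implies p), 0
5. not Box Dia (q implies (q implies p)), 0
6. not p, 0
7. q implies p, 0
8. not q, 0
9. not Dia (q implies (q implies p)), 1
Accessibility: 0R1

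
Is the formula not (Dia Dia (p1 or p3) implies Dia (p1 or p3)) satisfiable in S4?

1. not (Dia Dia (p1 or p3) implies Dia (p1 or p3)), w0
2. Dia Dia (p1 or p3), w0
3. not Dia (p1 or p3), w0
4. not (p1 or p3), w0
5. not p1, w0
6. not p3, w0
7. Dia (p1 or p3), w1
8. not (p1 or p3), w1
9. not p1, w1
10. not p3, w1
11. p1 or p3, w2
12. not (p1 or p3), w2
13. not p1, w2
14. not p3, w2
15. p3, w2
Accessibility: w0Rw0, w0Rw1, w0Rw2, w1Rw1, w1Rw2, w2Rw2
Branch closes: p3 and not p3 both at w2.
Every branch closes; the branch above is one of them.

Unsatisfiable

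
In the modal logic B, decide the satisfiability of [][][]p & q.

Satisfiable

1. [][][]p & q, 0
2. [][][]p, 0
3. q, 0
4. [][]p, 0
5. []p, 0
6. p, 0
Accessibility: 0R0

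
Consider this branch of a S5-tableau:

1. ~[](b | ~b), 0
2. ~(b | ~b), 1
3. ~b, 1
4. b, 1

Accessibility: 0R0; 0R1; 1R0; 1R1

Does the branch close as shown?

Both b and ~b appear at 1.

Closed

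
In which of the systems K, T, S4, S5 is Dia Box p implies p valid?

S5-tableau for the negation not (Dia Box p implies p):
1. not (Dia Box p implies p), w0
2. Dia Box p, w0   [neg-implies-rule on 1]
3. not p, w0   [neg-implies-rule on 1]
4. Box p, w1   [Dia-rule on 2: fresh world w1, w0Rw1]
5. p, w0   [Box-rule on 4 via w1Rw0]
Accessibility: w0Rw0, w0Rw1, w1Rw0, w1Rw1
Branch closes: p and not p both at w0.
Every branch closes (one shown): valid in S5.
S4-tableau for the negation not (Dia Box p implies p):
1. not (Dia Box p implies p), w0
2. Dia Box p, w0   [neg-implies-rule on 1]
3. not p, w0   [neg-implies-rule on 1]
4. Box p, w1   [Dia-rule on 2: fresh world w1, w0Rw1]
5. p, w1   [Box-rule on 4 via w1Rw1]
Accessibility: w0Rw0, w0Rw1, w1Rw1
Complete open branch: countermodel on an S4-frame, so not valid in S4, nor in K, T (the same frame is also a K-frame and a T-frame).

S5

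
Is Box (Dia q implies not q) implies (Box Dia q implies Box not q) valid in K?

Tableau for the negation not (Box (Dia q implies not q) implies (Box Dia q implies Box not q)):
1. not (Box (Dia q implies not q) implies (Box Dia q implies Box not q)), w0
2. Box (Dia q implies not q), w0
3. not (Box Dia q implies Box not q), w0
4. Box Dia q, w0
5. not Box not q, w0
6. q, w1
7. Dia q implies not q, w1
8. Dia q, w1
9. not Dia q, w1
10. q, w2
11. not q, w2
Accessibility: w0Rw1, w1Rw2
Branch closes: q and not q both at w2.
Every branch of the negation's tableau closes; the branch above is one of them.

Valid in K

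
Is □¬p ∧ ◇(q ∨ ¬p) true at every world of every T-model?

Tableau for the negation ¬(□¬p ∧ ◇(q ∨ ¬p)):
1. ¬(□¬p ∧ ◇(q ∨ ¬p)), w0
2. ¬◇(q ∨ ¬p), w0   [¬∧-rule on 1 (branches; this branch)]
3. ¬(q ∨ ¬p), w0   [¬◇-rule on 2 via w0Rw0]
4. ¬q, w0   [¬∨-rule on 3]
5. p, w0   [¬∨-rule on 3]
Accessibility: w0Rw0
The negation has an open branch (countermodel exists).

Invalid (countermodel exists)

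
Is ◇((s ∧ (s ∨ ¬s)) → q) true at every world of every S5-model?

Tableau for the negation ¬◇((s ∧ (s ∨ ¬s)) → q):
1. ¬◇((s ∧ (s ∨ ¬s)) → q), w0
2. ¬((s ∧ (s ∨ ¬s)) → q), w0
3. s ∧ (s ∨ ¬s), w0
4. ¬q, w0
5. s, w0
6. s ∨ ¬s, w0
Accessibility: w0Rw0
The negation has an open branch (countermodel exists).

No, not valid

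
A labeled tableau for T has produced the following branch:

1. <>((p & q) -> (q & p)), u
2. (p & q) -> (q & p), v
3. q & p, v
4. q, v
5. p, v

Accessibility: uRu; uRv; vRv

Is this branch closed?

There is no literal clash: for every atom and world, at most one sign appears.

Not closed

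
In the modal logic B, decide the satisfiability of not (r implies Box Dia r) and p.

Unsatisfiable (every branch closes)

1. not (r implies Box Dia r) and p, w0
2. not (r implies Box Dia r), w0
3. p, w0
4. r, w0
5. not Box Dia r, w0
6. not Dia r, w1
7. not r, w0
Accessibility: w0Rw0, w0Rw1, w1Rw0, w1Rw1
Branch closes: r and not r both at w0.
All branches of the tableau close; one closing branch shown above.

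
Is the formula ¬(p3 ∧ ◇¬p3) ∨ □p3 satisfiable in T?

1. ¬(p3 ∧ ◇¬p3) ∨ □p3, 0
2. □p3, 0   [∨-rule on 1 (branches; this branch)]
3. p3, 0   [□-rule on 2 via 0R0]
Accessibility: 0R0

Satisfiable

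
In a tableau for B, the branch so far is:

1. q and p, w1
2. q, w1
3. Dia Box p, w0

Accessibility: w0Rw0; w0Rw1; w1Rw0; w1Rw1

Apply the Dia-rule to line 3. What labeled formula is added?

a fresh world w2 with w0Rw2, and Box p at w2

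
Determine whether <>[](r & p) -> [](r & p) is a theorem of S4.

Tableau for the negation ~(<>[](r & p) -> [](r & p)):
1. ~(<>[](r & p) -> [](r & p)), w0
2. <>[](r & p), w0
3. ~[](r & p), w0
4. [](r & p), w1
5. r & p, w1
6. r, w1
7. p, w1
8. ~(r & p), w2
9. ~p, w2
Accessibility: w0Rw0, w0Rw1, w0Rw2, w1Rw1, w2Rw2
The negation has an open branch (countermodel exists).

Invalid (countermodel exists)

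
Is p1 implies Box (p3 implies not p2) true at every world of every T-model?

Tableau for the negation not (p1 implies Box (p3 implies not p2)):
1. not (p1 implies Box (p3 implies not p2)), w0
2. p1, w0
3. not Box (p3 implies not p2), w0
4. not (p3 implies not p2), w1
5. p3, w1
6. p2, w1
Accessibility: w0Rw0, w0Rw1, w1Rw1
The negation has an open branch (countermodel exists).

Invalid (countermodel exists)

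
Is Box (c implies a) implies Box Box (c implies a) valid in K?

Not valid

Tableau for the negation not (Box (c implies a) implies Box Box (c implies a)):
1. not (Box (c implies a) implies Box Box (c implies a)), u
2. Box (c implies a), u
3. not Box Box (c implies a), u
4. not Box (c implies a), v
5. c implies a, v
6. a, v
7. not (c implies a), w
8. c, w
9. not a, w
Accessibility: uRv, vRw
The negation has an open branch (countermodel exists).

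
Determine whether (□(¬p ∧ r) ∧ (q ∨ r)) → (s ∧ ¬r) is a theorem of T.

No, not valid

Tableau for the negation ¬((□(¬p ∧ r) ∧ (q ∨ r)) → (s ∧ ¬r)):
1. ¬((□(¬p ∧ r) ∧ (q ∨ r)) → (s ∧ ¬r)), u
2. □(¬p ∧ r) ∧ (q ∨ r), u   [¬→-rule on 1]
3. ¬(s ∧ ¬r), u   [¬→-rule on 1]
4. □(¬p ∧ r), u   [∧-rule on 2]
5. q ∨ r, u   [∧-rule on 2]
6. ¬p ∧ r, u   [□-rule on 4 via uRu]
7. ¬p, u   [∧-rule on 6]
8. r, u   [∧-rule on 6]
Accessibility: uRu
The negation has an open branch (countermodel exists).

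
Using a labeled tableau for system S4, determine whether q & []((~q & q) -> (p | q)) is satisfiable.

1. q & []((~q & q) -> (p | q)), 0
2. q, 0
3. []((~q & q) -> (p | q)), 0
4. (~q & q) -> (p | q), 0
5. p | q, 0
Accessibility: 0R0

Yes, satisfiable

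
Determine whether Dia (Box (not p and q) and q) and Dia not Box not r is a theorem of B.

Tableau for the negation not (Dia (Box (not p and q) and q) and Dia not Box not r):
1. not (Dia (Box (not p and q) and q) and Dia not Box not r), u
2. not Dia not Box not r, u   [neg-and-rule on 1 (branches; this branch)]
3. Box not r, u   [neg-Dia-rule on 2 via uRu]
4. not r, u   [Box-rule on 3 via uRu]
Accessibility: uRu
The negation has an open branch (countermodel exists).

Not valid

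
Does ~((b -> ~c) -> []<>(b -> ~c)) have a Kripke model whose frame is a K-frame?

Yes, satisfiable

1. ~((b -> ~c) -> []<>(b -> ~c)), u
2. b -> ~c, u
3. ~[]<>(b -> ~c), u
4. ~c, u
5. ~<>(b -> ~c), v
Accessibility: uRv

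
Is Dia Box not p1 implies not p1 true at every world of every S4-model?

Not valid

Tableau for the negation not (Dia Box not p1 implies not p1):
1. not (Dia Box not p1 implies not p1), 0
2. Dia Box not p1, 0
3. p1, 0
4. Box not p1, 1
5. not p1, 1
Accessibility: 0R0, 0R1, 1R1
The negation has an open branch (countermodel exists).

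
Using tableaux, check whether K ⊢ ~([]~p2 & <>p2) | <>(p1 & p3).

Valid in K

Tableau for the negation ~(~([]~p2 & <>p2) | <>(p1 & p3)):
1. ~(~([]~p2 & <>p2) | <>(p1 & p3)), u
2. []~p2 & <>p2, u
3. ~<>(p1 & p3), u
4. []~p2, u
5. <>p2, u
6. p2, v
7. ~(p1 & p3), v
8. ~p2, v
Accessibility: uRv
Branch closes: p2 and ~p2 both at v.
All branches of the negation close; one closing branch shown above.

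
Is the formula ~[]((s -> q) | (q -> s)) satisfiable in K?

Unsatisfiable

1. ~[]((s -> q) | (q -> s)), 0
2. ~((s -> q) | (q -> s)), 1
3. ~(s -> q), 1
4. ~(q -> s), 1
5. s, 1
6. ~q, 1
7. q, 1
8. ~s, 1
Accessibility: 0R1
Branch closes: q and ~q both at 1.
Every branch closes; the branch above is one of them.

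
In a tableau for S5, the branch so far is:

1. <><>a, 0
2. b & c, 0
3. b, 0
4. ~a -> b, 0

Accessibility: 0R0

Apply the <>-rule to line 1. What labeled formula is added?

a fresh world 1 with 0R1, and <>a at 1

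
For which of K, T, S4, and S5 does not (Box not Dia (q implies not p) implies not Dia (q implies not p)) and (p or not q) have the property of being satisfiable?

K-tableau for the formula:
1. not (Box not Dia (q implies not p) implies not Dia (q implies not p)) and (p or not q), w0
2. not (Box not Dia (q implies not p) implies not Dia (q implies not p)), w0
3. p or not q, w0
4. Box not Dia (q implies not p), w0
5. Dia (q implies not p), w0
6. not q, w0
7. q implies not p, w1
8. not Dia (q implies not p), w1
9. not p, w1
Accessibility: w0Rw1
Complete open branch: satisfiable in K.
T-tableau for the formula:
1. not (Box not Dia (q implies not p) implies not Dia (q implies not p)) and (p or not q), w0
2. not (Box not Dia (q implies not p) implies not Dia (q implies not p)), w0
3. p or not q, w0
4. Box not Dia (q implies not p), w0
5. Dia (q implies not p), w0
6. not Dia (q implies not p), w0
7. not (q implies not p), w0
8. q, w0
9. p, w0
10. q implies not p, w1
11. not Dia (q implies not p), w1
12. not (q implies not p), w1
13. q, w1
14. p, w1
15. not p, w1
Accessibility: w0Rw0, w0Rw1, w1Rw1
Branch closes: p and not p both at w1.
Every branch closes (one shown): unsatisfiable in T, hence also in S4, S5 (every S4/S5-frame is a T-frame).

K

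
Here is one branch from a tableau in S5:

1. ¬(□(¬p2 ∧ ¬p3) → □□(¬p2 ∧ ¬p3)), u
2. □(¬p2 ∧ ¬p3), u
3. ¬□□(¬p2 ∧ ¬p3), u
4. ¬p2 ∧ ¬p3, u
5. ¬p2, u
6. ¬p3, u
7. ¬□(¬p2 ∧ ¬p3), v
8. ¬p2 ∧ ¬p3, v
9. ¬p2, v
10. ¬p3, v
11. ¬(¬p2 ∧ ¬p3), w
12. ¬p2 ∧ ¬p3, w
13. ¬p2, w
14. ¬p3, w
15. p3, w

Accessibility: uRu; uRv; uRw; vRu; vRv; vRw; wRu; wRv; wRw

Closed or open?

Both p3 and ¬p3 appear at w.

Closed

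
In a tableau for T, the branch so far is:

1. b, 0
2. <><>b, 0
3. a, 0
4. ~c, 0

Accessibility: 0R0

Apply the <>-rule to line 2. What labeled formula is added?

a fresh world 1 with 0R1, and <>b at 1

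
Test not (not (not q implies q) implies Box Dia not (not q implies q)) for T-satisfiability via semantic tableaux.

1. not (not (not q implies q) implies Box Dia not (not q implies q)), u
2. not (not q implies q), u   [neg-implies-rule on 1]
3. not Box Dia not (not q implies q), u   [neg-implies-rule on 1]
4. not q, u   [neg-implies-rule on 2]
5. not Dia not (not q implies q), v   [neg-Box-rule on 3: fresh world v, uRv]
6. not q implies q, v   [neg-Dia-rule on 5 via vRv]
7. q, v   [implies-rule on 6 (branches; this branch)]
Accessibility: uRu, uRv, vRv

Yes, satisfiable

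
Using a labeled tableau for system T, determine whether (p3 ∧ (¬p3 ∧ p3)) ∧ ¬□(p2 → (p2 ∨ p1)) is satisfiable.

1. (p3 ∧ (¬p3 ∧ p3)) ∧ ¬□(p2 → (p2 ∨ p1)), 0
2. p3 ∧ (¬p3 ∧ p3), 0
3. ¬□(p2 → (p2 ∨ p1)), 0
4. p3, 0
5. ¬p3 ∧ p3, 0
6. ¬p3, 0
Accessibility: 0R0
Branch closes: p3 and ¬p3 both at 0.
Every branch closes; the branch above is one of them.

No, unsatisfiable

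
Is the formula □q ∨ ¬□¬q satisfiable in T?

1. □q ∨ ¬□¬q, 0
2. ¬□¬q, 0   [∨-rule on 1 (branches; this branch)]
3. q, 1   [¬□-rule on 2: fresh world 1, 0R1]
Accessibility: 0R0, 0R1, 1R1

Yes, satisfiable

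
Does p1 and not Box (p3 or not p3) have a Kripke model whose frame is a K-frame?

1. p1 and not Box (p3 or not p3), 0
2. p1, 0
3. not Box (p3 or not p3), 0
4. not (p3 or not p3), 1
5. not p3, 1
6. p3, 1
Accessibility: 0R1
Branch closes: p3 and not p3 both at 1.
(One branch shown.) All branches close.

Unsatisfiable (every branch closes)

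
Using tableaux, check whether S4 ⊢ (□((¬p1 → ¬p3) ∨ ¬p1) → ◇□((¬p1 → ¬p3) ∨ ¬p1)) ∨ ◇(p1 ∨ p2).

Valid

Tableau for the negation ¬((□((¬p1 → ¬p3) ∨ ¬p1) → ◇□((¬p1 → ¬p3) ∨ ¬p1)) ∨ ◇(p1 ∨ p2)):
1. ¬((□((¬p1 → ¬p3) ∨ ¬p1) → ◇□((¬p1 → ¬p3) ∨ ¬p1)) ∨ ◇(p1 ∨ p2)), w0
2. ¬(□((¬p1 → ¬p3) ∨ ¬p1) → ◇□((¬p1 → ¬p3) ∨ ¬p1)), w0   [¬∨-rule on 1]
3. ¬◇(p1 ∨ p2), w0   [¬∨-rule on 1]
4. □((¬p1 → ¬p3) ∨ ¬p1), w0   [¬→-rule on 2]
5. ¬◇□((¬p1 → ¬p3) ∨ ¬p1), w0   [¬→-rule on 2]
6. ¬(p1 ∨ p2), w0   [¬◇-rule on 3 via w0Rw0]
7. ¬p1, w0   [¬∨-rule on 6]
8. ¬p2, w0   [¬∨-rule on 6]
9. (¬p1 → ¬p3) ∨ ¬p1, w0   [□-rule on 4 via w0Rw0]
10. ¬□((¬p1 → ¬p3) ∨ ¬p1), w0   [¬◇-rule on 5 via w0Rw0]
11. ¬p1 → ¬p3, w0   [∨-rule on 9 (branches; this branch)]
12. ¬p3, w0   [→-rule on 11 (branches; this branch)]
13. ¬((¬p1 → ¬p3) ∨ ¬p1), w1   [¬□-rule on 10: fresh world w1, w0Rw1]
14. ¬(¬p1 → ¬p3), w1   [¬∨-rule on 13]
15. p1, w1   [¬∨-rule on 13]
16. ¬p1, w1   [¬→-rule on 14]
17. p3, w1   [¬→-rule on 14]
Accessibility: w0Rw0, w0Rw1, w1Rw1
Branch closes: p1 and ¬p1 both at w1.
All branches of the negation close; one closing branch shown above.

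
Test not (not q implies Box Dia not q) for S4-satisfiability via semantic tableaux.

Satisfiable

1. not (not q implies Box Dia not q), u
2. not q, u
3. not Box Dia not q, u
4. not Dia not q, v
5. q, v
Accessibility: uRu, uRv, vRv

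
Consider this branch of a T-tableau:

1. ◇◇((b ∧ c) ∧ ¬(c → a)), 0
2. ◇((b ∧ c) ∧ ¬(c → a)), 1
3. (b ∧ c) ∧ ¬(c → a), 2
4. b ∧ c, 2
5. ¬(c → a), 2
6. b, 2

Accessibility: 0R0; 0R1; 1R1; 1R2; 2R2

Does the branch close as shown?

No world carries both an atom and its negation.

Open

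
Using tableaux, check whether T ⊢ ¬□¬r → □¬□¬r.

Not valid

Tableau for the negation ¬(¬□¬r → □¬□¬r):
1. ¬(¬□¬r → □¬□¬r), 0
2. ¬□¬r, 0   [¬→-rule on 1]
3. ¬□¬□¬r, 0   [¬→-rule on 1]
4. r, 1   [¬□-rule on 2: fresh world 1, 0R1]
5. □¬r, 2   [¬□-rule on 3: fresh world 2, 0R2]
6. ¬r, 2   [□-rule on 5 via 2R2]
Accessibility: 0R0, 0R1, 0R2, 1R1, 2R2
The negation has an open branch (countermodel exists).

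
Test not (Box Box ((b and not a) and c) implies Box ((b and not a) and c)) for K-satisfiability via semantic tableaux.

Satisfiable

1. not (Box Box ((b and not a) and c) implies Box ((b and not a) and c)), u
2. Box Box ((b and not a) and c), u   [neg-implies-rule on 1]
3. not Box ((b and not a) and c), u   [neg-implies-rule on 1]
4. not ((b and not a) and c), v   [neg-Box-rule on 3: fresh world v, uRv]
5. Box ((b and not a) and c), v   [Box-rule on 2 via uRv]
6. not c, v   [neg-and-rule on 4 (branches; this branch)]
Accessibility: uRv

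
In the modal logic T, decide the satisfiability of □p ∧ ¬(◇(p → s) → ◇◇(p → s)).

1. □p ∧ ¬(◇(p → s) → ◇◇(p → s)), 0
2. □p, 0
3. ¬(◇(p → s) → ◇◇(p → s)), 0
4. ◇(p → s), 0
5. ¬◇◇(p → s), 0
6. p, 0
7. ¬◇(p → s), 0
8. ¬(p → s), 0
9. ¬s, 0
10. p → s, 1
11. p, 1
12. ¬◇(p → s), 1
13. ¬(p → s), 1
14. ¬s, 1
15. s, 1
Accessibility: 0R0, 0R1, 1R1
Branch closes: s and ¬s both at 1.
All branches of the tableau close; one closing branch shown above.

Unsatisfiable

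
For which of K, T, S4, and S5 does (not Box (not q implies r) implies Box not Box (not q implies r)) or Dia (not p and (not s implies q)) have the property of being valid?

S5

S4-tableau for the negation not ((not Box (not q implies r) implies Box not Box (not q implies r)) or Dia (not p and (not s implies q))):
1. not ((not Box (not q implies r) implies Box not Box (not q implies r)) or Dia (not p and (not s implies q))), w0
2. not (not Box (not q implies r) implies Box not Box (not q implies r)), w0   [neg-or-rule on 1]
3. not Dia (not p and (not s implies q)), w0   [neg-or-rule on 1]
4. not Box (not q implies r), w0   [neg-implies-rule on 2]
5. not Box not Box (not q implies r), w0   [neg-implies-rule on 2]
6. not (not p and (not s implies q)), w0   [neg-Dia-rule on 3 via w0Rw0]
7. not (not s implies q), w0   [neg-and-rule on 6 (branches; this branch)]
8. not s, w0   [neg-implies-rule on 7]
9. not q, w0   [neg-implies-rule on 7]
10. not (not q implies r), w1   [neg-Box-rule on 4: fresh world w1, w0Rw1]
11. not q, w1   [neg-implies-rule on 10]
12. not r, w1   [neg-implies-rule on 10]
13. not (not p and (not s implies q)), w1   [neg-Dia-rule on 3 via w0Rw1]
14. not (not s implies q), w1   [neg-and-rule on 13 (branches; this branch)]
15. not s, w1   [neg-implies-rule on 14]
16. Box (not q implies r), w2   [neg-Box-rule on 5: fresh world w2, w0Rw2]
17. not (not p and (not s implies q)), w2   [neg-Dia-rule on 3 via w0Rw2]
18. not q implies r, w2   [Box-rule on 16 via w2Rw2]
19. not (not s implies q), w2   [neg-and-rule on 17 (branches; this branch)]
20. not s, w2   [neg-implies-rule on 19]
21. not q, w2   [neg-implies-rule on 19]
22. r, w2   [implies-rule on 18 (branches; this branch)]
Accessibility: w0Rw0, w0Rw1, w0Rw2, w1Rw1, w2Rw2
Complete open branch: countermodel on an S4-frame, so not valid in S4, nor in K, T (the same frame is also a K-frame and a T-frame).
S5-tableau for the negation not ((not Box (not q implies r) implies Box not Box (not q implies r)) or Dia (not p and (not s implies q))):
1. not ((not Box (not q implies r) implies Box not Box (not q implies r)) or Dia (not p and (not s implies q))), w0
2. not (not Box (not q implies r) implies Box not Box (not q implies r)), w0   [neg-or-rule on 1]
3. not Dia (not p and (not s implies q)), w0   [neg-or-rule on 1]
4. not Box (not q implies r), w0   [neg-implies-rule on 2]
5. not Box not Box (not q implies r), w0   [neg-implies-rule on 2]
6. not (not p and (not s implies q)), w0   [neg-Dia-rule on 3 via w0Rw0]
7. not (not s implies q), w0   [neg-and-rule on 6 (branches; this branch)]
8. not s, w0   [neg-implies-rule on 7]
9. not q, w0   [neg-implies-rule on 7]
10. not (not q implies r), w1   [neg-Box-rule on 4: fresh world w1, w0Rw1]
11. not q, w1   [neg-implies-rule on 10]
12. not r, w1   [neg-implies-rule on 10]
13. not (not p and (not s implies q)), w1   [neg-Dia-rule on 3 via w0Rw1]
14. not (not s implies q), w1   [neg-and-rule on 13 (branches; this branch)]
15. not s, w1   [neg-implies-rule on 14]
16. Box (not q implies r), w2   [neg-Box-rule on 5: fresh world w2, w0Rw2]
17. not (not p and (not s implies q)), w2   [neg-Dia-rule on 3 via w0Rw2]
18. not q implies r, w0   [Box-rule on 16 via w2Rw0]
19. not q implies r, w1   [Box-rule on 16 via w2Rw1]
20. not q implies r, w2   [Box-rule on 16 via w2Rw2]
21. not (not s implies q), w2   [neg-and-rule on 17 (branches; this branch)]
22. not s, w2   [neg-implies-rule on 21]
23. not q, w2   [neg-implies-rule on 21]
24. r, w0   [implies-rule on 18 (branches; this branch)]
25. r, w1   [implies-rule on 19 (branches; this branch)]
Accessibility: w0Rw0, w0Rw1, w0Rw2, w1Rw0, w1Rw1, w1Rw2, w2Rw0, w2Rw1, w2Rw2
Branch closes: r and not r both at w1.
Every branch closes (one shown): valid in S5.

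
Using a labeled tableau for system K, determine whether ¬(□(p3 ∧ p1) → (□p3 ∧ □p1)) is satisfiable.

Unsatisfiable

1. ¬(□(p3 ∧ p1) → (□p3 ∧ □p1)), w0
2. □(p3 ∧ p1), w0
3. ¬(□p3 ∧ □p1), w0
4. ¬□p1, w0
5. ¬p1, w1
6. p3 ∧ p1, w1
7. p3, w1
8. p1, w1
Accessibility: w0Rw1
Branch closes: p1 and ¬p1 both at w1.
All branches of the tableau close; one closing branch shown above.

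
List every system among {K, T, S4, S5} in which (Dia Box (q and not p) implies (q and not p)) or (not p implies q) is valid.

S5-tableau for the negation not ((Dia Box (q and not p) implies (q and not p)) or (not p implies q)):
1. not ((Dia Box (q and not p) implies (q and not p)) or (not p implies q)), u
2. not (Dia Box (q and not p) implies (q and not p)), u
3. not (not p implies q), u
4. Dia Box (q and not p), u
5. not (q and not p), u
6. not p, u
7. not q, u
8. Box (q and not p), v
9. q and not p, u
10. q, u
Accessibility: uRu, uRv, vRu, vRv
Branch closes: q and not q both at u.
Every branch closes (one shown): valid in S5.
S4-tableau for the negation not ((Dia Box (q and not p) implies (q and not p)) or (not p implies q)):
1. not ((Dia Box (q and not p) implies (q and not p)) or (not p implies q)), u
2. not (Dia Box (q and not p) implies (q and not p)), u
3. not (not p implies q), u
4. Dia Box (q and not p), u
5. not (q and not p), u
6. not p, u
7. not q, u
8. Box (q and not p), v
9. q and not p, v
10. q, v
11. not p, v
Accessibility: uRu, uRv, vRv
Complete open branch: countermodel on an S4-frame, so not valid in S4, nor in K, T (the same frame is also a K-frame and a T-frame).

S5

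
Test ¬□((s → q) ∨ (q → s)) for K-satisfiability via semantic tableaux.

Unsatisfiable

1. ¬□((s → q) ∨ (q → s)), u
2. ¬((s → q) ∨ (q → s)), v
3. ¬(s → q), v
4. ¬(q → s), v
5. s, v
6. ¬q, v
7. q, v
8. ¬s, v
Accessibility: uRv
Branch closes: q and ¬q both at v.
All branches of the tableau close; one closing branch shown above.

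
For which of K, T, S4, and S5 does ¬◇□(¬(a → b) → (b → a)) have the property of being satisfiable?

K

T-tableau for the formula:
1. ¬◇□(¬(a → b) → (b → a)), w0
2. ¬□(¬(a → b) → (b → a)), w0   [¬◇-rule on 1 via w0Rw0]
3. ¬(¬(a → b) → (b → a)), w1   [¬□-rule on 2: fresh world w1, w0Rw1]
4. ¬(a → b), w1   [¬→-rule on 3]
5. ¬(b → a), w1   [¬→-rule on 3]
6. a, w1   [¬→-rule on 4]
7. ¬b, w1   [¬→-rule on 4]
8. b, w1   [¬→-rule on 5]
9. ¬a, w1   [¬→-rule on 5]
Accessibility: w0Rw0, w0Rw1, w1Rw1
Branch closes: b and ¬b both at w1.
Every branch closes (one shown): unsatisfiable in T, hence also in S4, S5 (every S4/S5-frame is a T-frame).
K-tableau for the formula:
1. ¬◇□(¬(a → b) → (b → a)), w0
Complete open branch: satisfiable in K.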